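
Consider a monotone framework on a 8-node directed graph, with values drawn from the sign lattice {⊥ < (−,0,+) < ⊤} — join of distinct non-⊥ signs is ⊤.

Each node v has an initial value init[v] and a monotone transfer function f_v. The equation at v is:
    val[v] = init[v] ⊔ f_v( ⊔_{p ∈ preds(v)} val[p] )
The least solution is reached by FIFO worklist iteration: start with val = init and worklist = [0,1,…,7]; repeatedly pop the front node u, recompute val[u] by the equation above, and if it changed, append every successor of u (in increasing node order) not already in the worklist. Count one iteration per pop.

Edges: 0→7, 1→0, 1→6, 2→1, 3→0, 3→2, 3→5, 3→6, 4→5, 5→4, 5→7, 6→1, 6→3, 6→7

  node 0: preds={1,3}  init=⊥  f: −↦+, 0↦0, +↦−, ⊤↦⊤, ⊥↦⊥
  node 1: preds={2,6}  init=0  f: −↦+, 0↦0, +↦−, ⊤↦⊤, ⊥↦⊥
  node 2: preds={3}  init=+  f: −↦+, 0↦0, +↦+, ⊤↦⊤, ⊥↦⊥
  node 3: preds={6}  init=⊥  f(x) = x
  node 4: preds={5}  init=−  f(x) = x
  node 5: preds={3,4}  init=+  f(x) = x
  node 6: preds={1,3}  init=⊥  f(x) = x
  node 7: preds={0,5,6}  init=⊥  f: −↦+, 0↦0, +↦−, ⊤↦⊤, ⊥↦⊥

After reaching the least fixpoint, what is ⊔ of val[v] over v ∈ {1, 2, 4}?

Iteration log — 18 steps:
  step 1. node 0  ⊔preds=0  new=0  old=⊥  +wl: 
  step 2. node 1  ⊔preds=+  new=⊤  old=0  +wl: 0
  step 3. node 2  ⊔preds=⊥  new=+  stable
  step 4. node 3  ⊔preds=⊥  new=⊥  stable
  step 5. node 4  ⊔preds=+  new=⊤  old=−  +wl: 
  step 6. node 5  ⊔preds=⊤  new=⊤  old=+  +wl: 4
  step 7. node 6  ⊔preds=⊤  new=⊤  old=⊥  +wl: 1,3
  step 8. node 7  ⊔preds=⊤  new=⊤  old=⊥  +wl: 
  step 9. node 0  ⊔preds=⊤  new=⊤  old=0  +wl: 7
  step 10. node 4  ⊔preds=⊤  new=⊤  stable
  step 11. node 1  ⊔preds=⊤  new=⊤  stable
  step 12. node 3  ⊔preds=⊤  new=⊤  old=⊥  +wl: 0,2,5,6
  step 13. node 7  ⊔preds=⊤  new=⊤  stable
  step 14. node 0  ⊔preds=⊤  new=⊤  stable
  step 15. node 2  ⊔preds=⊤  new=⊤  old=+  +wl: 1
  step 16. node 5  ⊔preds=⊤  new=⊤  stable
  step 17. node 6  ⊔preds=⊤  new=⊤  stable
  step 18. node 1  ⊔preds=⊤  new=⊤  stable

Least fixpoint reached:
  node 0: ⊤
  node 1: ⊤
  node 2: ⊤
  node 3: ⊤
  node 4: ⊤
  node 5: ⊤
  node 6: ⊤
  node 7: ⊤

⊤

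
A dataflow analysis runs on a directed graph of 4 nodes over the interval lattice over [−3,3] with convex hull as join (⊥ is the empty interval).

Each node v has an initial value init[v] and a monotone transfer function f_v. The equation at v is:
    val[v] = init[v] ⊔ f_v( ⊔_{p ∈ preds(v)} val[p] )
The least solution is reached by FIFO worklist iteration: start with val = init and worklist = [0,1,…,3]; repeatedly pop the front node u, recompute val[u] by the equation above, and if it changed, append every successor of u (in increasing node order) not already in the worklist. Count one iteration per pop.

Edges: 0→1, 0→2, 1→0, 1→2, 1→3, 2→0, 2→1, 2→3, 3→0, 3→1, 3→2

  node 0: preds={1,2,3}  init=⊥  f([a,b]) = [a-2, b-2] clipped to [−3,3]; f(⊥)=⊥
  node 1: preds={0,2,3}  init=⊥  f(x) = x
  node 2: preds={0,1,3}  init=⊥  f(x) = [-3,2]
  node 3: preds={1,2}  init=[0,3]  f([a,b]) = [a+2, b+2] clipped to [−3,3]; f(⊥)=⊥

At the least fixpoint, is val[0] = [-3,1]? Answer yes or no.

Trace (9 dequeues):
  [1] u=0 | in [0,3] | out [-2,1] | prev ⊥ | push {}
  [2] u=1 | in [-2,3] | out [-2,3] | prev ⊥ | push {0}
  [3] u=2 | in [-2,3] | out [-3,2] | prev ⊥ | push {1}
  [4] u=3 | in [-3,3] | out [-1,3] | prev [0,3] | push {2}
  [5] u=0 | in [-3,3] | out [-3,1] | prev [-2,1] | push {}
  [6] u=1 | in [-3,3] | out [-3,3] | prev [-2,3] | push {0,3}
  [7] u=2 | in [-3,3] | out [-3,2] | ==
  [8] u=0 | in [-3,3] | out [-3,1] | ==
  [9] u=3 | in [-3,3] | out [-1,3] | ==

Converged values:
  [0] [-3,1]
  [1] [-3,3]
  [2] [-3,2]
  [3] [-1,3]

yes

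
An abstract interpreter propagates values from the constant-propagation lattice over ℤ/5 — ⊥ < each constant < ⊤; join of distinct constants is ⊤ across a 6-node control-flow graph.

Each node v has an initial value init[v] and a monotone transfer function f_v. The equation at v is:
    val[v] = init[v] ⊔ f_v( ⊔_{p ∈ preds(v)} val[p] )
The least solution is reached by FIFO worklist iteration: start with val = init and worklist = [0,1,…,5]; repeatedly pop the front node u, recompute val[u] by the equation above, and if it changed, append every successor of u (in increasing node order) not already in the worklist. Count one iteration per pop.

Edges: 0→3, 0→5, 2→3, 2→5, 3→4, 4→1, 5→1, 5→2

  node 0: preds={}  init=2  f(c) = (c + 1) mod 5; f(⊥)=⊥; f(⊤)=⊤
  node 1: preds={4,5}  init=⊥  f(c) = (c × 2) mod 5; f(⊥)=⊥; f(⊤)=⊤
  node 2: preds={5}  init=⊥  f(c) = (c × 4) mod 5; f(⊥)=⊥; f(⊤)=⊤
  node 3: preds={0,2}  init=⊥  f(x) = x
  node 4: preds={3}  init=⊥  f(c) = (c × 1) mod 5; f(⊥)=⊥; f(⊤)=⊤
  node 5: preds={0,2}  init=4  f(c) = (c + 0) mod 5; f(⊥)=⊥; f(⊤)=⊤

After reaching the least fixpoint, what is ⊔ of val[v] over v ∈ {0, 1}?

⊤

Trace (10 dequeues):
  [1] u=0 | in ⊥ | out 2 | ==
  [2] u=1 | in 4 | out 3 | prev ⊥ | push {}
  [3] u=2 | in 4 | out 1 | prev ⊥ | push {}
  [4] u=3 | in ⊤ | out ⊤ | prev ⊥ | push {}
  [5] u=4 | in ⊤ | out ⊤ | prev ⊥ | push {1}
  [6] u=5 | in ⊤ | out ⊤ | prev 4 | push {2}
  [7] u=1 | in ⊤ | out ⊤ | prev 3 | push {}
  [8] u=2 | in ⊤ | out ⊤ | prev 1 | push {3,5}
  [9] u=3 | in ⊤ | out ⊤ | ==
  [10] u=5 | in ⊤ | out ⊤ | ==

Converged values:
  [0] 2
  [1] ⊤
  [2] ⊤
  [3] ⊤
  [4] ⊤
  [5] ⊤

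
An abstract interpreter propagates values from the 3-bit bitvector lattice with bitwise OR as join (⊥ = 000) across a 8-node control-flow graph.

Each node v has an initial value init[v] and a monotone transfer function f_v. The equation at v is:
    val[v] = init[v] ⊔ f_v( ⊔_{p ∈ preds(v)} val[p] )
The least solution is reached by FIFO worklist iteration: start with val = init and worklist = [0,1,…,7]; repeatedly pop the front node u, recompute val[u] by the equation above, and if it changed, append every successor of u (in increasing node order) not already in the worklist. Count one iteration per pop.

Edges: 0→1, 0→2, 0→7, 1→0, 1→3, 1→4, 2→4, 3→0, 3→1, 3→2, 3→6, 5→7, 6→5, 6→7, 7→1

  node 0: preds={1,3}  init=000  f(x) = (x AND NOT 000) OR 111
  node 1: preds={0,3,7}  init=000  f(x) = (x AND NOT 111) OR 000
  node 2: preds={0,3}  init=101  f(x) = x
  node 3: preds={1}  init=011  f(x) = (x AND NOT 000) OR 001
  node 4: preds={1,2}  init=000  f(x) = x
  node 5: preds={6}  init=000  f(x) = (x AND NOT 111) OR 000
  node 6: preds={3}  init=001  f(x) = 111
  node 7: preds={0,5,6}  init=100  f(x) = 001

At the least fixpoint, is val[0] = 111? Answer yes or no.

Worklist (10 pops):
  #1 pop 0: in=011 → 111 (was 000); enqueue []
  #2 pop 1: in=111 → 000 (no change)
  #3 pop 2: in=111 → 111 (was 101); enqueue []
  #4 pop 3: in=000 → 011 (no change)
  #5 pop 4: in=111 → 111 (was 000); enqueue []
  #6 pop 5: in=001 → 000 (no change)
  #7 pop 6: in=011 → 111 (was 001); enqueue [5]
  #8 pop 7: in=111 → 101 (was 100); enqueue [1]
  #9 pop 5: in=111 → 000 (no change)
  #10 pop 1: in=111 → 000 (no change)

Fixpoint:
  val[0] = 111
  val[1] = 000
  val[2] = 111
  val[3] = 011
  val[4] = 111
  val[5] = 000
  val[6] = 111
  val[7] = 101

yes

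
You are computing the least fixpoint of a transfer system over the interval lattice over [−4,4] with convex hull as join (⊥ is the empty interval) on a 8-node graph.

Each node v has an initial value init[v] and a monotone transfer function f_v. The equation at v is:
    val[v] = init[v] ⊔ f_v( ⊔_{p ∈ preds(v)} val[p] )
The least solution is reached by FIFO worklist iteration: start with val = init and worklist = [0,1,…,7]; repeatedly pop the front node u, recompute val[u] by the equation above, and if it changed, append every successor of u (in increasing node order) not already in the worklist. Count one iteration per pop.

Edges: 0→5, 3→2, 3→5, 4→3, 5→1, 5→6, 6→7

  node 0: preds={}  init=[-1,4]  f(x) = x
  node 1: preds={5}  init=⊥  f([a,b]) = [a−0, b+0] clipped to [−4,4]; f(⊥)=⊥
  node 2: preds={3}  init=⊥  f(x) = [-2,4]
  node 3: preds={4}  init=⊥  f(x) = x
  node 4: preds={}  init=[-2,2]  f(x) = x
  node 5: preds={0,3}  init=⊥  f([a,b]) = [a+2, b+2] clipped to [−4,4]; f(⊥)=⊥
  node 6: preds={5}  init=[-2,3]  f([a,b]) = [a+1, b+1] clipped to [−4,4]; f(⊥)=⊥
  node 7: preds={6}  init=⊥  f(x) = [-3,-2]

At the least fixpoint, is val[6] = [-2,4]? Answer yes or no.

Iteration log — 10 steps:
  step 1. node 0  ⊔preds=⊥  new=[-1,4]  stable
  step 2. node 1  ⊔preds=⊥  new=⊥  stable
  step 3. node 2  ⊔preds=⊥  new=[-2,4]  old=⊥  +wl: 
  step 4. node 3  ⊔preds=[-2,2]  new=[-2,2]  old=⊥  +wl: 2
  step 5. node 4  ⊔preds=⊥  new=[-2,2]  stable
  step 6. node 5  ⊔preds=[-2,4]  new=[0,4]  old=⊥  +wl: 1
  step 7. node 6  ⊔preds=[0,4]  new=[-2,4]  old=[-2,3]  +wl: 
  step 8. node 7  ⊔preds=[-2,4]  new=[-3,-2]  old=⊥  +wl: 
  step 9. node 2  ⊔preds=[-2,2]  new=[-2,4]  stable
  step 10. node 1  ⊔preds=[0,4]  new=[0,4]  old=⊥  +wl: 

Least fixpoint reached:
  node 0: [-1,4]
  node 1: [0,4]
  node 2: [-2,4]
  node 3: [-2,2]
  node 4: [-2,2]
  node 5: [0,4]
  node 6: [-2,4]
  node 7: [-3,-2]

yes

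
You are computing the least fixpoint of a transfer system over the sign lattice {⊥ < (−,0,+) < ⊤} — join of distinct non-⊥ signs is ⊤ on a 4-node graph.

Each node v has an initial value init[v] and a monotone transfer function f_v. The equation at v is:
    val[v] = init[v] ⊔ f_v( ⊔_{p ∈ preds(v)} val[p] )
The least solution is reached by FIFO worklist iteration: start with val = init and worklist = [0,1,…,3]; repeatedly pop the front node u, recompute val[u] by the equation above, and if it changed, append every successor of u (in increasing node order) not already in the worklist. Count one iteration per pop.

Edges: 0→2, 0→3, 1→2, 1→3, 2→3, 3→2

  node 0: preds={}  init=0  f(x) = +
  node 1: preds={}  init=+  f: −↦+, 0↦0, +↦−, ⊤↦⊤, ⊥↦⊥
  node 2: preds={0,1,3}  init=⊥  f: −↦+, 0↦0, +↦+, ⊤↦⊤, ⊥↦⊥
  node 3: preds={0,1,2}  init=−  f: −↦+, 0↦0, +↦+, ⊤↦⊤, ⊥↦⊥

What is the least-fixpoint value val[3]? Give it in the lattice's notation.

⊤

Worklist (5 pops):
  #1 pop 0: in=⊥ → ⊤ (was 0); enqueue []
  #2 pop 1: in=⊥ → + (no change)
  #3 pop 2: in=⊤ → ⊤ (was ⊥); enqueue []
  #4 pop 3: in=⊤ → ⊤ (was −); enqueue [2]
  #5 pop 2: in=⊤ → ⊤ (no change)

Fixpoint:
  val[0] = ⊤
  val[1] = +
  val[2] = ⊤
  val[3] = ⊤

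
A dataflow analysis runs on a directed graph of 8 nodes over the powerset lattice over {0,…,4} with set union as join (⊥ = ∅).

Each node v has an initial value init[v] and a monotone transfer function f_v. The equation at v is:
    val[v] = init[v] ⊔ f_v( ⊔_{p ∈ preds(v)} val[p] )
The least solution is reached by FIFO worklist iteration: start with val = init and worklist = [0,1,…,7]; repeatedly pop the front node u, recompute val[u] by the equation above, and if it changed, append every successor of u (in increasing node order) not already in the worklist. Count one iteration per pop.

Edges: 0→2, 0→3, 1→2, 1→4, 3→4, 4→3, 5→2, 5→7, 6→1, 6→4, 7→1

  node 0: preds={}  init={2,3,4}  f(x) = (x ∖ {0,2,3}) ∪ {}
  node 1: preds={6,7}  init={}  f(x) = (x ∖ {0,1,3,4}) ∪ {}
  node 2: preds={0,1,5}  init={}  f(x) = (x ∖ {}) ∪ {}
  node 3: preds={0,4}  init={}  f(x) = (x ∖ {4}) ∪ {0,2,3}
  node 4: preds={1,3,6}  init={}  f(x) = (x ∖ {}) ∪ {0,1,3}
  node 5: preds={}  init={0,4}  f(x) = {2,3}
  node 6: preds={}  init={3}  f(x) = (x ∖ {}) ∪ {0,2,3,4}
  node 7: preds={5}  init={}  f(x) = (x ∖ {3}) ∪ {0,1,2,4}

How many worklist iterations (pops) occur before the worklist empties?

Worklist (14 pops):
  #1 pop 0: in={} → {2,3,4} (no change)
  #2 pop 1: in={3} → {} (no change)
  #3 pop 2: in={0,2,3,4} → {0,2,3,4} (was {}); enqueue []
  #4 pop 3: in={2,3,4} → {0,2,3} (was {}); enqueue []
  #5 pop 4: in={0,2,3} → {0,1,2,3} (was {}); enqueue [3]
  #6 pop 5: in={} → {0,2,3,4} (was {0,4}); enqueue [2]
  #7 pop 6: in={} → {0,2,3,4} (was {3}); enqueue [1,4]
  #8 pop 7: in={0,2,3,4} → {0,1,2,4} (was {}); enqueue []
  #9 pop 3: in={0,1,2,3,4} → {0,1,2,3} (was {0,2,3}); enqueue []
  #10 pop 2: in={0,2,3,4} → {0,2,3,4} (no change)
  #11 pop 1: in={0,1,2,3,4} → {2} (was {}); enqueue [2]
  #12 pop 4: in={0,1,2,3,4} → {0,1,2,3,4} (was {0,1,2,3}); enqueue [3]
  #13 pop 2: in={0,2,3,4} → {0,2,3,4} (no change)
  #14 pop 3: in={0,1,2,3,4} → {0,1,2,3} (no change)

Fixpoint:
  val[0] = {2,3,4}
  val[1] = {2}
  val[2] = {0,2,3,4}
  val[3] = {0,1,2,3}
  val[4] = {0,1,2,3,4}
  val[5] = {0,2,3,4}
  val[6] = {0,2,3,4}
  val[7] = {0,1,2,4}

14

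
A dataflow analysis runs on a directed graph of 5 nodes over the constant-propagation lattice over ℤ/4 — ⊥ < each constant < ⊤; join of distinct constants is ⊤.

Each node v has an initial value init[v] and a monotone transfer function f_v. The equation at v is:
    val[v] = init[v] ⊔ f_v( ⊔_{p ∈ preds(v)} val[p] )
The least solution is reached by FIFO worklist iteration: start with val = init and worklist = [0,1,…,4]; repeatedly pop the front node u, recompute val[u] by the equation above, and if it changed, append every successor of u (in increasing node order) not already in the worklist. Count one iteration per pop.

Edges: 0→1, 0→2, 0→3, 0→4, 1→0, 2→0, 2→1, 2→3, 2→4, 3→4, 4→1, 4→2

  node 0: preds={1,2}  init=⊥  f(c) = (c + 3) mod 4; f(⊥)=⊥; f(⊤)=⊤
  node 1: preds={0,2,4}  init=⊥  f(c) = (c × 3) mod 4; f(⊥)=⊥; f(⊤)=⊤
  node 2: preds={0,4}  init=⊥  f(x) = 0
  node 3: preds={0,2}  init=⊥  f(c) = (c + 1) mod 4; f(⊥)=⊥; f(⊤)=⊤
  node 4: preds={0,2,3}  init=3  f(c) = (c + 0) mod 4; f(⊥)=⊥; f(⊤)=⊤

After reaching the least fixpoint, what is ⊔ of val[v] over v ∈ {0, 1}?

⊤

Worklist (11 pops):
  #1 pop 0: in=⊥ → ⊥ (no change)
  #2 pop 1: in=3 → 1 (was ⊥); enqueue [0]
  #3 pop 2: in=3 → 0 (was ⊥); enqueue [1]
  #4 pop 3: in=0 → 1 (was ⊥); enqueue []
  #5 pop 4: in=⊤ → ⊤ (was 3); enqueue [2]
  #6 pop 0: in=⊤ → ⊤ (was ⊥); enqueue [3,4]
  #7 pop 1: in=⊤ → ⊤ (was 1); enqueue [0]
  #8 pop 2: in=⊤ → 0 (no change)
  #9 pop 3: in=⊤ → ⊤ (was 1); enqueue []
  #10 pop 4: in=⊤ → ⊤ (no change)
  #11 pop 0: in=⊤ → ⊤ (no change)

Fixpoint:
  val[0] = ⊤
  val[1] = ⊤
  val[2] = 0
  val[3] = ⊤
  val[4] = ⊤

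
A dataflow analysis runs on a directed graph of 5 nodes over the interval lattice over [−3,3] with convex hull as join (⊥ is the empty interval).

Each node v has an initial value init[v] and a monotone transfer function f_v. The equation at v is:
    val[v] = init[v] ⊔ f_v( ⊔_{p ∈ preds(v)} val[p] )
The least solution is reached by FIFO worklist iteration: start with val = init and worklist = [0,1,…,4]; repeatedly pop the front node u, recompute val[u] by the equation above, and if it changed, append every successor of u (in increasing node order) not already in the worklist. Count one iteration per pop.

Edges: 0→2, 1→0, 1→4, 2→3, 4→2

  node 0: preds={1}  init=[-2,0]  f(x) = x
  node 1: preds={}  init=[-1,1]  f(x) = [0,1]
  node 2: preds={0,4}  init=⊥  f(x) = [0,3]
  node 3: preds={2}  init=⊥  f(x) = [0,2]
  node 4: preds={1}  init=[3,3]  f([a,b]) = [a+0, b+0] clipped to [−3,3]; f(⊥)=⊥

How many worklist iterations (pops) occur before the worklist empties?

6

Worklist (6 pops):
  #1 pop 0: in=[-1,1] → [-2,1] (was [-2,0]); enqueue []
  #2 pop 1: in=⊥ → [-1,1] (no change)
  #3 pop 2: in=[-2,3] → [0,3] (was ⊥); enqueue []
  #4 pop 3: in=[0,3] → [0,2] (was ⊥); enqueue []
  #5 pop 4: in=[-1,1] → [-1,3] (was [3,3]); enqueue [2]
  #6 pop 2: in=[-2,3] → [0,3] (no change)

Fixpoint:
  val[0] = [-2,1]
  val[1] = [-1,1]
  val[2] = [0,3]
  val[3] = [0,2]
  val[4] = [-1,3]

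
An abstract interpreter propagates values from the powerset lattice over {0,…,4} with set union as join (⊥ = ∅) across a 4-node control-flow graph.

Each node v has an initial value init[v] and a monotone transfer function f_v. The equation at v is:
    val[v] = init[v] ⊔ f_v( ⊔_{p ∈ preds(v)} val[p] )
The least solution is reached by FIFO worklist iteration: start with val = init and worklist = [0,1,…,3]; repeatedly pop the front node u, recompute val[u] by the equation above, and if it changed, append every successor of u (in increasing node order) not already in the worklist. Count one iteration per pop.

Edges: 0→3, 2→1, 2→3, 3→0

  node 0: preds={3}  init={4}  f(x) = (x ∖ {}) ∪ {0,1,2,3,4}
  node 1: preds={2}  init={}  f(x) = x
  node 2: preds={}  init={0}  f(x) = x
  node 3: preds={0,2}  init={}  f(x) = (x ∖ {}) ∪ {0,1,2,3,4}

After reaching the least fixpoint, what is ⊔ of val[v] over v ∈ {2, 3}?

Iteration log — 5 steps:
  step 1. node 0  ⊔preds={}  new={0,1,2,3,4}  old={4}  +wl: 
  step 2. node 1  ⊔preds={0}  new={0}  old={}  +wl: 
  step 3. node 2  ⊔preds={}  new={0}  stable
  step 4. node 3  ⊔preds={0,1,2,3,4}  new={0,1,2,3,4}  old={}  +wl: 0
  step 5. node 0  ⊔preds={0,1,2,3,4}  new={0,1,2,3,4}  stable

Least fixpoint reached:
  node 0: {0,1,2,3,4}
  node 1: {0}
  node 2: {0}
  node 3: {0,1,2,3,4}

{0,1,2,3,4}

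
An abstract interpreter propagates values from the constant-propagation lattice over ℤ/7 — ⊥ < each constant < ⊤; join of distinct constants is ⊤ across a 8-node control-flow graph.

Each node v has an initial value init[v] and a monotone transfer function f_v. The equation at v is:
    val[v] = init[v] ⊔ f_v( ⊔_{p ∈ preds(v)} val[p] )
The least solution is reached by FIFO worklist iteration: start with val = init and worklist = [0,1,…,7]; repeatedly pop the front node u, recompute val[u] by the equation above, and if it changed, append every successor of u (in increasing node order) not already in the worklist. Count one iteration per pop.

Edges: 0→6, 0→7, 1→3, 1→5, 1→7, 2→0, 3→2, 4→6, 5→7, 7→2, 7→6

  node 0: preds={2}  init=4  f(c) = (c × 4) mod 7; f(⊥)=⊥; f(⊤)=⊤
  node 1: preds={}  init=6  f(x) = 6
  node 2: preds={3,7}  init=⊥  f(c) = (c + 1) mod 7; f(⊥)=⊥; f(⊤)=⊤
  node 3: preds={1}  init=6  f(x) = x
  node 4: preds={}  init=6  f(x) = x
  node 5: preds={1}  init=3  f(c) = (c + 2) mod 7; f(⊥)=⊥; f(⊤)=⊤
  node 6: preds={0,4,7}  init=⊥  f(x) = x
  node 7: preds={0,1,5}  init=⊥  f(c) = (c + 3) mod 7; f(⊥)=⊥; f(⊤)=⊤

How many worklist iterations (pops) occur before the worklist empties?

Worklist (13 pops):
  #1 pop 0: in=⊥ → 4 (no change)
  #2 pop 1: in=⊥ → 6 (no change)
  #3 pop 2: in=6 → 0 (was ⊥); enqueue [0]
  #4 pop 3: in=6 → 6 (no change)
  #5 pop 4: in=⊥ → 6 (no change)
  #6 pop 5: in=6 → ⊤ (was 3); enqueue []
  #7 pop 6: in=⊤ → ⊤ (was ⊥); enqueue []
  #8 pop 7: in=⊤ → ⊤ (was ⊥); enqueue [2,6]
  #9 pop 0: in=0 → ⊤ (was 4); enqueue [7]
  #10 pop 2: in=⊤ → ⊤ (was 0); enqueue [0]
  #11 pop 6: in=⊤ → ⊤ (no change)
  #12 pop 7: in=⊤ → ⊤ (no change)
  #13 pop 0: in=⊤ → ⊤ (no change)

Fixpoint:
  val[0] = ⊤
  val[1] = 6
  val[2] = ⊤
  val[3] = 6
  val[4] = 6
  val[5] = ⊤
  val[6] = ⊤
  val[7] = ⊤

13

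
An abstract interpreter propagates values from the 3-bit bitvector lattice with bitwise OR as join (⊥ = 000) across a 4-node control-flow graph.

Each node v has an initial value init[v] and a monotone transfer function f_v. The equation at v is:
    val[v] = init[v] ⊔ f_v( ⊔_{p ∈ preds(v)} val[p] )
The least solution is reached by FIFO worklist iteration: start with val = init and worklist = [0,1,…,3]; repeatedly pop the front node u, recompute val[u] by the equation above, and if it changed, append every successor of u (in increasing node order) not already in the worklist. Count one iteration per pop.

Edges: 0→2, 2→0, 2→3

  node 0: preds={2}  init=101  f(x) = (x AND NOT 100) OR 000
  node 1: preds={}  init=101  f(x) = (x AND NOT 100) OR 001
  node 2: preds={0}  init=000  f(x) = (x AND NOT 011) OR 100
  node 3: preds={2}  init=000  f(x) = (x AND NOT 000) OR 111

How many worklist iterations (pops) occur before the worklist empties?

5

Trace (5 dequeues):
  [1] u=0 | in 000 | out 101 | ==
  [2] u=1 | in 000 | out 101 | ==
  [3] u=2 | in 101 | out 100 | prev 000 | push {0}
  [4] u=3 | in 100 | out 111 | prev 000 | push {}
  [5] u=0 | in 100 | out 101 | ==

Converged values:
  [0] 101
  [1] 101
  [2] 100
  [3] 111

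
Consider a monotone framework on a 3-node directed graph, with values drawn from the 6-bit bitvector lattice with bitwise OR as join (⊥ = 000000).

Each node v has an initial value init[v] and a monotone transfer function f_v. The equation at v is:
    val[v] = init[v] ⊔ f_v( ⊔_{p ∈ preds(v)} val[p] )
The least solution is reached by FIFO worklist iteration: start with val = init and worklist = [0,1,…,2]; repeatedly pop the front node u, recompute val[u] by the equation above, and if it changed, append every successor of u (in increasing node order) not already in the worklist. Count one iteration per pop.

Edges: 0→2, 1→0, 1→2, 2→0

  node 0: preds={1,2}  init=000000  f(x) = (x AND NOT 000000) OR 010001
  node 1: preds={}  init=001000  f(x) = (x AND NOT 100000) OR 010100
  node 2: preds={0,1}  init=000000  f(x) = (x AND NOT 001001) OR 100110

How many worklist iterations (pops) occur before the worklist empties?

Worklist (5 pops):
  #1 pop 0: in=001000 → 011001 (was 000000); enqueue []
  #2 pop 1: in=000000 → 011100 (was 001000); enqueue [0]
  #3 pop 2: in=011101 → 110110 (was 000000); enqueue []
  #4 pop 0: in=111110 → 111111 (was 011001); enqueue [2]
  #5 pop 2: in=111111 → 110110 (no change)

Fixpoint:
  val[0] = 111111
  val[1] = 011100
  val[2] = 110110

5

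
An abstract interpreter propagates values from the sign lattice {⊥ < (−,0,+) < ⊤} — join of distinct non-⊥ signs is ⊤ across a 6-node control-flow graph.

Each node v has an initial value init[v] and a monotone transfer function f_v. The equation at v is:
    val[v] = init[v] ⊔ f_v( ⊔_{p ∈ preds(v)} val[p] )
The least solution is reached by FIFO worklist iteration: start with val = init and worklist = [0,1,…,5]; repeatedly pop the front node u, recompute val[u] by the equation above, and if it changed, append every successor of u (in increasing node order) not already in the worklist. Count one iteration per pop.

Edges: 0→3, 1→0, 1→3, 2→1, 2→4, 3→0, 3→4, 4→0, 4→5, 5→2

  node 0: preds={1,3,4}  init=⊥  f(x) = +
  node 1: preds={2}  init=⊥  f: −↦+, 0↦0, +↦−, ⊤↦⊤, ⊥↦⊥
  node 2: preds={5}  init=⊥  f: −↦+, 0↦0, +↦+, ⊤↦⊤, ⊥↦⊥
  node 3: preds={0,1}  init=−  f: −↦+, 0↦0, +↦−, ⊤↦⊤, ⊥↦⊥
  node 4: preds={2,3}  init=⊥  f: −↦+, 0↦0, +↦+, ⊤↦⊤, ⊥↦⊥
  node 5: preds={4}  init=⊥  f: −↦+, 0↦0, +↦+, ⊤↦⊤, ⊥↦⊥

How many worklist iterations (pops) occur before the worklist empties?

20

Worklist (20 pops):
  #1 pop 0: in=− → + (was ⊥); enqueue []
  #2 pop 1: in=⊥ → ⊥ (no change)
  #3 pop 2: in=⊥ → ⊥ (no change)
  #4 pop 3: in=+ → − (no change)
  #5 pop 4: in=− → + (was ⊥); enqueue [0]
  #6 pop 5: in=+ → + (was ⊥); enqueue [2]
  #7 pop 0: in=⊤ → + (no change)
  #8 pop 2: in=+ → + (was ⊥); enqueue [1,4]
  #9 pop 1: in=+ → − (was ⊥); enqueue [0,3]
  #10 pop 4: in=⊤ → ⊤ (was +); enqueue [5]
  #11 pop 0: in=⊤ → + (no change)
  #12 pop 3: in=⊤ → ⊤ (was −); enqueue [0,4]
  #13 pop 5: in=⊤ → ⊤ (was +); enqueue [2]
  #14 pop 0: in=⊤ → + (no change)
  #15 pop 4: in=⊤ → ⊤ (no change)
  #16 pop 2: in=⊤ → ⊤ (was +); enqueue [1,4]
  #17 pop 1: in=⊤ → ⊤ (was −); enqueue [0,3]
  #18 pop 4: in=⊤ → ⊤ (no change)
  #19 pop 0: in=⊤ → + (no change)
  #20 pop 3: in=⊤ → ⊤ (no change)

Fixpoint:
  val[0] = +
  val[1] = ⊤
  val[2] = ⊤
  val[3] = ⊤
  val[4] = ⊤
  val[5] = ⊤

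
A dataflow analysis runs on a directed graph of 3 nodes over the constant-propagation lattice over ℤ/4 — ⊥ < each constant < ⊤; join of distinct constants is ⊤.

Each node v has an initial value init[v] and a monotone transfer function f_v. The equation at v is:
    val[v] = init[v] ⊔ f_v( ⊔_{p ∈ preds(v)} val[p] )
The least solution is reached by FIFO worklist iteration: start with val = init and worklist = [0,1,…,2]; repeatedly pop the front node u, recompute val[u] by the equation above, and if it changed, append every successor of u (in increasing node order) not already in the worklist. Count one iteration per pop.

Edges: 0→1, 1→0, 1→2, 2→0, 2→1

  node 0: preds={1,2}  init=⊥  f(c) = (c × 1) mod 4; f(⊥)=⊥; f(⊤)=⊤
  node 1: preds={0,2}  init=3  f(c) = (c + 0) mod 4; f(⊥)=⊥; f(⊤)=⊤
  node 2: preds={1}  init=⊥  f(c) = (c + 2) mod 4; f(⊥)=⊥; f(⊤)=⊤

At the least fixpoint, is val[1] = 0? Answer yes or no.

no

Worklist (9 pops):
  #1 pop 0: in=3 → 3 (was ⊥); enqueue []
  #2 pop 1: in=3 → 3 (no change)
  #3 pop 2: in=3 → 1 (was ⊥); enqueue [0,1]
  #4 pop 0: in=⊤ → ⊤ (was 3); enqueue []
  #5 pop 1: in=⊤ → ⊤ (was 3); enqueue [0,2]
  #6 pop 0: in=⊤ → ⊤ (no change)
  #7 pop 2: in=⊤ → ⊤ (was 1); enqueue [0,1]
  #8 pop 0: in=⊤ → ⊤ (no change)
  #9 pop 1: in=⊤ → ⊤ (no change)

Fixpoint:
  val[0] = ⊤
  val[1] = ⊤
  val[2] = ⊤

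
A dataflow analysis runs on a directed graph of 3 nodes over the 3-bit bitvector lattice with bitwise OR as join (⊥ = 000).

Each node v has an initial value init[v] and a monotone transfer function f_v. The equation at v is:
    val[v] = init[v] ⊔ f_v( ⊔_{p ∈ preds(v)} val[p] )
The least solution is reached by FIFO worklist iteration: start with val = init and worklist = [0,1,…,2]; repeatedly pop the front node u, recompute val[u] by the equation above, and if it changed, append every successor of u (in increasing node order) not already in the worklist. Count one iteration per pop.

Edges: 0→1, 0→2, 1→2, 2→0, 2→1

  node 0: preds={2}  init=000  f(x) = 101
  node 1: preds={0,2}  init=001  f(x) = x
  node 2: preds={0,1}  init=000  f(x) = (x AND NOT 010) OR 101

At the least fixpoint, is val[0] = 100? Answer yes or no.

Iteration log — 5 steps:
  step 1. node 0  ⊔preds=000  new=101  old=000  +wl: 
  step 2. node 1  ⊔preds=101  new=101  old=001  +wl: 
  step 3. node 2  ⊔preds=101  new=101  old=000  +wl: 0,1
  step 4. node 0  ⊔preds=101  new=101  stable
  step 5. node 1  ⊔preds=101  new=101  stable

Least fixpoint reached:
  node 0: 101
  node 1: 101
  node 2: 101

no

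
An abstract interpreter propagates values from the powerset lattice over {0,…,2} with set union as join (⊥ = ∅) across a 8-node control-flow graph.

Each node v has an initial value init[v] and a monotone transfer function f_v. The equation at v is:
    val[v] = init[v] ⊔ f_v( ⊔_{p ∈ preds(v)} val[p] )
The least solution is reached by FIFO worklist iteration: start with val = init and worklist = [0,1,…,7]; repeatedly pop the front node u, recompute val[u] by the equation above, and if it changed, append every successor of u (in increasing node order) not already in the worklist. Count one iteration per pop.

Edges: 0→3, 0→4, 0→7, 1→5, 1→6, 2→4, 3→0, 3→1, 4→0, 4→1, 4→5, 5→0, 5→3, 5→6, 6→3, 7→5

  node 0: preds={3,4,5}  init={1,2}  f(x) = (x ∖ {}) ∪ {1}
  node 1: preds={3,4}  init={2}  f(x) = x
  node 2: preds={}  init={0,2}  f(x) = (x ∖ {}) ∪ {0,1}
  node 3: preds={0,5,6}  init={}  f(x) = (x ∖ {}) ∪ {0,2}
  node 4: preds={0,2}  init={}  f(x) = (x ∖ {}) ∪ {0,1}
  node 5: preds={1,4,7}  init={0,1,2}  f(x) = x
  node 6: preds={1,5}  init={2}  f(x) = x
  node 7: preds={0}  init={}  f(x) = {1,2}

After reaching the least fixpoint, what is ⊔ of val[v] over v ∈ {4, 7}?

Worklist (13 pops):
  #1 pop 0: in={0,1,2} → {0,1,2} (was {1,2}); enqueue []
  #2 pop 1: in={} → {2} (no change)
  #3 pop 2: in={} → {0,1,2} (was {0,2}); enqueue []
  #4 pop 3: in={0,1,2} → {0,1,2} (was {}); enqueue [0,1]
  #5 pop 4: in={0,1,2} → {0,1,2} (was {}); enqueue []
  #6 pop 5: in={0,1,2} → {0,1,2} (no change)
  #7 pop 6: in={0,1,2} → {0,1,2} (was {2}); enqueue [3]
  #8 pop 7: in={0,1,2} → {1,2} (was {}); enqueue [5]
  #9 pop 0: in={0,1,2} → {0,1,2} (no change)
  #10 pop 1: in={0,1,2} → {0,1,2} (was {2}); enqueue [6]
  #11 pop 3: in={0,1,2} → {0,1,2} (no change)
  #12 pop 5: in={0,1,2} → {0,1,2} (no change)
  #13 pop 6: in={0,1,2} → {0,1,2} (no change)

Fixpoint:
  val[0] = {0,1,2}
  val[1] = {0,1,2}
  val[2] = {0,1,2}
  val[3] = {0,1,2}
  val[4] = {0,1,2}
  val[5] = {0,1,2}
  val[6] = {0,1,2}
  val[7] = {1,2}

{0,1,2}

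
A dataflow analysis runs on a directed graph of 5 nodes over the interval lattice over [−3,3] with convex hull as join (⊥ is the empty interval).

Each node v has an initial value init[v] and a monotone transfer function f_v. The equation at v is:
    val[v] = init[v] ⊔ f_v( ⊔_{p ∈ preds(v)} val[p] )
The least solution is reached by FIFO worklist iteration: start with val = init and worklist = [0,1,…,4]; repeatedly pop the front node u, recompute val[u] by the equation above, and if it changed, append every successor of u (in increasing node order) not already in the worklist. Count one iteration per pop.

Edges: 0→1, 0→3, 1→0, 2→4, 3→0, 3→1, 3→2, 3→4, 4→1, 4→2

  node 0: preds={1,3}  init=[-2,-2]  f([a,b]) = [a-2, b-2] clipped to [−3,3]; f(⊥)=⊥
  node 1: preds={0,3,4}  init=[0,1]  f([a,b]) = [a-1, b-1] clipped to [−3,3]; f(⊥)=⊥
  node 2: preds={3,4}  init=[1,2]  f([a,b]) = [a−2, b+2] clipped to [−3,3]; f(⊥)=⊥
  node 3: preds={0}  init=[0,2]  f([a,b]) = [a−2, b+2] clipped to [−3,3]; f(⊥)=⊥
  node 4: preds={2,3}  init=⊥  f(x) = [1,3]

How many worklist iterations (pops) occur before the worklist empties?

11

Worklist (11 pops):
  #1 pop 0: in=[0,2] → [-2,0] (was [-2,-2]); enqueue []
  #2 pop 1: in=[-2,2] → [-3,1] (was [0,1]); enqueue [0]
  #3 pop 2: in=[0,2] → [-2,3] (was [1,2]); enqueue []
  #4 pop 3: in=[-2,0] → [-3,2] (was [0,2]); enqueue [1,2]
  #5 pop 4: in=[-3,3] → [1,3] (was ⊥); enqueue []
  #6 pop 0: in=[-3,2] → [-3,0] (was [-2,0]); enqueue [3]
  #7 pop 1: in=[-3,3] → [-3,2] (was [-3,1]); enqueue [0]
  #8 pop 2: in=[-3,3] → [-3,3] (was [-2,3]); enqueue [4]
  #9 pop 3: in=[-3,0] → [-3,2] (no change)
  #10 pop 0: in=[-3,2] → [-3,0] (no change)
  #11 pop 4: in=[-3,3] → [1,3] (no change)

Fixpoint:
  val[0] = [-3,0]
  val[1] = [-3,2]
  val[2] = [-3,3]
  val[3] = [-3,2]
  val[4] = [1,3]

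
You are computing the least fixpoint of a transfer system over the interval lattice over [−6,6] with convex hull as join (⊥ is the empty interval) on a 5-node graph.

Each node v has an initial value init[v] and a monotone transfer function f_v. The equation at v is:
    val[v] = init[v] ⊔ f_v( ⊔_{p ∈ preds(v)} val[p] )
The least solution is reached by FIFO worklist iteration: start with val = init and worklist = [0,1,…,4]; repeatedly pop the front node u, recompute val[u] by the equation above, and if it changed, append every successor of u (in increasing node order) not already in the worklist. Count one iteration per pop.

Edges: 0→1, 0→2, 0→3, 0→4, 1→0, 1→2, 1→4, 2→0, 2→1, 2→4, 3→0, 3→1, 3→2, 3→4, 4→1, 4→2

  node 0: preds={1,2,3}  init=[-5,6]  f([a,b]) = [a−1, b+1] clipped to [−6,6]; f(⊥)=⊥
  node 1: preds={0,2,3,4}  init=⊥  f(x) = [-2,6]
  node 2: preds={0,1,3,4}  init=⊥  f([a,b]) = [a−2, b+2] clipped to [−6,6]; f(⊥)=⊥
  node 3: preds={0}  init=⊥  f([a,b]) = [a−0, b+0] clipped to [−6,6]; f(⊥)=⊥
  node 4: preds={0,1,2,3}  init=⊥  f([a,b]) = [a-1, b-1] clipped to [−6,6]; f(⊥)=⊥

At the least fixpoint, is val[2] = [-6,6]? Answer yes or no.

yes

Trace (13 dequeues):
  [1] u=0 | in ⊥ | out [-5,6] | ==
  [2] u=1 | in [-5,6] | out [-2,6] | prev ⊥ | push {0}
  [3] u=2 | in [-5,6] | out [-6,6] | prev ⊥ | push {1}
  [4] u=3 | in [-5,6] | out [-5,6] | prev ⊥ | push {2}
  [5] u=4 | in [-6,6] | out [-6,5] | prev ⊥ | push {}
  [6] u=0 | in [-6,6] | out [-6,6] | prev [-5,6] | push {3,4}
  [7] u=1 | in [-6,6] | out [-2,6] | ==
  [8] u=2 | in [-6,6] | out [-6,6] | ==
  [9] u=3 | in [-6,6] | out [-6,6] | prev [-5,6] | push {0,1,2}
  [10] u=4 | in [-6,6] | out [-6,5] | ==
  [11] u=0 | in [-6,6] | out [-6,6] | ==
  [12] u=1 | in [-6,6] | out [-2,6] | ==
  [13] u=2 | in [-6,6] | out [-6,6] | ==

Converged values:
  [0] [-6,6]
  [1] [-2,6]
  [2] [-6,6]
  [3] [-6,6]
  [4] [-6,5]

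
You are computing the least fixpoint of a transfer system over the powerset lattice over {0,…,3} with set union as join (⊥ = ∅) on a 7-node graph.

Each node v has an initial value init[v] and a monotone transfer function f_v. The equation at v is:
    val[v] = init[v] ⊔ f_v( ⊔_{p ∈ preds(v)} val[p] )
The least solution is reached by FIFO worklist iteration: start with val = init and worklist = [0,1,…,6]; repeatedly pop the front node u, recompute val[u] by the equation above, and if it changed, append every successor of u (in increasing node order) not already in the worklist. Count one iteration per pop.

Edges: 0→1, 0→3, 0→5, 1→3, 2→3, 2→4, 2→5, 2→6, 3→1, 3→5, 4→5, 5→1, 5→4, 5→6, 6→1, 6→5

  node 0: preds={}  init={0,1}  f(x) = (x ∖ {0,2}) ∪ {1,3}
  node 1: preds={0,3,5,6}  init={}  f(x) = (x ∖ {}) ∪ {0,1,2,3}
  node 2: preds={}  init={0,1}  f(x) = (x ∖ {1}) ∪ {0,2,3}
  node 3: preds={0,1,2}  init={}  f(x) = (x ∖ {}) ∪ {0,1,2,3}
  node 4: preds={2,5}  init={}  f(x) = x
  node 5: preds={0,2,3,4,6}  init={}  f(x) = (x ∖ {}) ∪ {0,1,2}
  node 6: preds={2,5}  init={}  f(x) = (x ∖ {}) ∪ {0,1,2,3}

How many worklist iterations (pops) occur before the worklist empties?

Trace (10 dequeues):
  [1] u=0 | in {} | out {0,1,3} | prev {0,1} | push {}
  [2] u=1 | in {0,1,3} | out {0,1,2,3} | prev {} | push {}
  [3] u=2 | in {} | out {0,1,2,3} | prev {0,1} | push {}
  [4] u=3 | in {0,1,2,3} | out {0,1,2,3} | prev {} | push {1}
  [5] u=4 | in {0,1,2,3} | out {0,1,2,3} | prev {} | push {}
  [6] u=5 | in {0,1,2,3} | out {0,1,2,3} | prev {} | push {4}
  [7] u=6 | in {0,1,2,3} | out {0,1,2,3} | prev {} | push {5}
  [8] u=1 | in {0,1,2,3} | out {0,1,2,3} | ==
  [9] u=4 | in {0,1,2,3} | out {0,1,2,3} | ==
  [10] u=5 | in {0,1,2,3} | out {0,1,2,3} | ==

Converged values:
  [0] {0,1,3}
  [1] {0,1,2,3}
  [2] {0,1,2,3}
  [3] {0,1,2,3}
  [4] {0,1,2,3}
  [5] {0,1,2,3}
  [6] {0,1,2,3}

10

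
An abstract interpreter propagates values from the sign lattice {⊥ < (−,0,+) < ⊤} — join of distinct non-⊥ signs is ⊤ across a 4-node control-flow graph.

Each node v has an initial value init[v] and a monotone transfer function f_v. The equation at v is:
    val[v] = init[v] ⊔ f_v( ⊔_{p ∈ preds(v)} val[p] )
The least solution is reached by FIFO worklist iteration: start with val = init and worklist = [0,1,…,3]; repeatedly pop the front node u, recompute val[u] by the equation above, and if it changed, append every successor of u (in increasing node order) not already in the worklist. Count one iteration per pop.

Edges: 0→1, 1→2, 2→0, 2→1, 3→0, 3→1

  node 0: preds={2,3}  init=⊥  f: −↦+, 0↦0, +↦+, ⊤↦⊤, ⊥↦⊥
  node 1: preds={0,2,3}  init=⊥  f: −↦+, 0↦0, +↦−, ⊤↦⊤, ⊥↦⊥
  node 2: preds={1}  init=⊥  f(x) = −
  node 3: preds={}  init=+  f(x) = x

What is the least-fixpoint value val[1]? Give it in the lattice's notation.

⊤

Worklist (7 pops):
  #1 pop 0: in=+ → + (was ⊥); enqueue []
  #2 pop 1: in=+ → − (was ⊥); enqueue []
  #3 pop 2: in=− → − (was ⊥); enqueue [0,1]
  #4 pop 3: in=⊥ → + (no change)
  #5 pop 0: in=⊤ → ⊤ (was +); enqueue []
  #6 pop 1: in=⊤ → ⊤ (was −); enqueue [2]
  #7 pop 2: in=⊤ → − (no change)

Fixpoint:
  val[0] = ⊤
  val[1] = ⊤
  val[2] = −
  val[3] = +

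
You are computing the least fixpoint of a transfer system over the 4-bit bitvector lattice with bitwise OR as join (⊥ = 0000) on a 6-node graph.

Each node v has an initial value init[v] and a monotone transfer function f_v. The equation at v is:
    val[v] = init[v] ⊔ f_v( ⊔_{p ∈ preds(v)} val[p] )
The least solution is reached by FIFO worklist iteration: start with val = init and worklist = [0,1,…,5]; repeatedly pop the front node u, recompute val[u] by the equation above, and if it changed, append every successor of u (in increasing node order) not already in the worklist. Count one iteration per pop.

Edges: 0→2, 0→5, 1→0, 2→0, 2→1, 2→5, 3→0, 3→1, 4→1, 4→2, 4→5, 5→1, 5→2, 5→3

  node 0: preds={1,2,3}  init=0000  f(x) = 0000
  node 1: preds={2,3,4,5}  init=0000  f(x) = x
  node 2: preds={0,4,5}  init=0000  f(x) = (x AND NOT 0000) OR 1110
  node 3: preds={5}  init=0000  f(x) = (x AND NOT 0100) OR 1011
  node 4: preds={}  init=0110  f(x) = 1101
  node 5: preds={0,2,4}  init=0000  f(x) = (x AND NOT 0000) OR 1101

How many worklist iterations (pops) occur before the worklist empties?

13

Iteration log — 13 steps:
  step 1. node 0  ⊔preds=0000  new=0000  stable
  step 2. node 1  ⊔preds=0110  new=0110  old=0000  +wl: 0
  step 3. node 2  ⊔preds=0110  new=1110  old=0000  +wl: 1
  step 4. node 3  ⊔preds=0000  new=1011  old=0000  +wl: 
  step 5. node 4  ⊔preds=0000  new=1111  old=0110  +wl: 2
  step 6. node 5  ⊔preds=1111  new=1111  old=0000  +wl: 3
  step 7. node 0  ⊔preds=1111  new=0000  stable
  step 8. node 1  ⊔preds=1111  new=1111  old=0110  +wl: 0
  step 9. node 2  ⊔preds=1111  new=1111  old=1110  +wl: 1,5
  step 10. node 3  ⊔preds=1111  new=1011  stable
  step 11. node 0  ⊔preds=1111  new=0000  stable
  step 12. node 1  ⊔preds=1111  new=1111  stable
  step 13. node 5  ⊔preds=1111  new=1111  stable

Least fixpoint reached:
  node 0: 0000
  node 1: 1111
  node 2: 1111
  node 3: 1011
  node 4: 1111
  node 5: 1111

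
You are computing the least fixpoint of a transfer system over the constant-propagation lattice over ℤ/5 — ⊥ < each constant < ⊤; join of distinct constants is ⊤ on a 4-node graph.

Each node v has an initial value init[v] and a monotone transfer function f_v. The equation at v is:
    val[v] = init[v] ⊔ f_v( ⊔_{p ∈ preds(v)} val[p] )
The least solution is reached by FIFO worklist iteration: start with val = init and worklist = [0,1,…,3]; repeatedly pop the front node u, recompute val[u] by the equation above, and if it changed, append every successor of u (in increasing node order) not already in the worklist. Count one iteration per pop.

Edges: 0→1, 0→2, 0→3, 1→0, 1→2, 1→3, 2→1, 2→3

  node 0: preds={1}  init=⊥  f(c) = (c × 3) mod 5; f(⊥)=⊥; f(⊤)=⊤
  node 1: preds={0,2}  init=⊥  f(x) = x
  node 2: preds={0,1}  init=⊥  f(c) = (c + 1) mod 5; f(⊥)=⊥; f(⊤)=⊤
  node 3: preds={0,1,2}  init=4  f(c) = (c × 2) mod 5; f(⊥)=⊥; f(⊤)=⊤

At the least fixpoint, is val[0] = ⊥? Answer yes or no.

Iteration log — 4 steps:
  step 1. node 0  ⊔preds=⊥  new=⊥  stable
  step 2. node 1  ⊔preds=⊥  new=⊥  stable
  step 3. node 2  ⊔preds=⊥  new=⊥  stable
  step 4. node 3  ⊔preds=⊥  new=4  stable

Least fixpoint reached:
  node 0: ⊥
  node 1: ⊥
  node 2: ⊥
  node 3: 4

yes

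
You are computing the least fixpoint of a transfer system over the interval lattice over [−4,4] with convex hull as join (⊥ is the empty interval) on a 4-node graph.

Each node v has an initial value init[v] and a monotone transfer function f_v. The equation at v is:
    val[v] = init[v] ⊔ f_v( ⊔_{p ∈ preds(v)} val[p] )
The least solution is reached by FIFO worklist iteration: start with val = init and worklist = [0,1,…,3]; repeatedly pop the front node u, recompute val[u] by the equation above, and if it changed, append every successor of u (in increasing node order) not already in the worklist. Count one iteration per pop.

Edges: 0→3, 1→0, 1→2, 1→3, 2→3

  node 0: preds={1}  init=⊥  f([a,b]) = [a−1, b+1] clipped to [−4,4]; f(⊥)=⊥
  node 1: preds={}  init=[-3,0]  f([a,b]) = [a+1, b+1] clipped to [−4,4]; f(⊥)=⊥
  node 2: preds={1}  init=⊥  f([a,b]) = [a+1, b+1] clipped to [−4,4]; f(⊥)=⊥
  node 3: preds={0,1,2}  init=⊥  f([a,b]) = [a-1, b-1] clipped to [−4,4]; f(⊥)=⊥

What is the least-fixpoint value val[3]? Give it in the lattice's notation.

[-4,0]

Trace (4 dequeues):
  [1] u=0 | in [-3,0] | out [-4,1] | prev ⊥ | push {}
  [2] u=1 | in ⊥ | out [-3,0] | ==
  [3] u=2 | in [-3,0] | out [-2,1] | prev ⊥ | push {}
  [4] u=3 | in [-4,1] | out [-4,0] | prev ⊥ | push {}

Converged values:
  [0] [-4,1]
  [1] [-3,0]
  [2] [-2,1]
  [3] [-4,0]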